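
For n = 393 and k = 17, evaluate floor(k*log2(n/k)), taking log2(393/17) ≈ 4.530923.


log2(n/k) = log2(393/17) ≈ 4.530923.
k*log2(n/k) ≈ 17*4.530923 = 77.025691.
floor(77.025691) = 77.

77


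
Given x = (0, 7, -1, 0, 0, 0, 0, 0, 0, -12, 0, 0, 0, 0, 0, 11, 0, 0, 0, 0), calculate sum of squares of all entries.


Non-zero entries: [(1, 7), (2, -1), (9, -12), (15, 11)]
Squares: [49, 1, 144, 121]
||x||_2^2 = sum = 315.

315


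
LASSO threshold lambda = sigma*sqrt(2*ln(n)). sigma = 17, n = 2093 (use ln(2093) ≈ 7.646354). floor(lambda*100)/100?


ln(2093) ≈ 7.646354.
2*ln(n) ≈ 15.292708.
sqrt(2*ln(n)) ≈ sqrt(15.292708) ≈ 3.910589.
lambda ≈ 17*3.910589 = 66.480013.
floor(lambda*100)/100 = 66.48.

66.48


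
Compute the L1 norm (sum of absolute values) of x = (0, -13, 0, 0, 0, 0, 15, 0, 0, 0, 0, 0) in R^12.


Non-zero entries: [(1, -13), (6, 15)]
Absolute values: [13, 15]
||x||_1 = sum = 28.

28


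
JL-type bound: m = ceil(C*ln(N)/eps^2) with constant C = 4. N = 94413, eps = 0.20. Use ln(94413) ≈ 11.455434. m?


ln(94413) ≈ 11.455434.
eps^2 = 0.20^2 = 0.04.
C*ln(N)/eps^2 ≈ 4*11.455434/0.04 ≈ 1145.5434.
m = ceil(1145.5434) = 1146.

1146


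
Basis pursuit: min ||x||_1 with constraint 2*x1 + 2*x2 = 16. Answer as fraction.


Axis intercepts:
  x1 = 8, x2 = 0: L1 = 8
  x1 = 0, x2 = 8: L1 = 8
x* = (8, 0)
||x*||_1 = 8.

8


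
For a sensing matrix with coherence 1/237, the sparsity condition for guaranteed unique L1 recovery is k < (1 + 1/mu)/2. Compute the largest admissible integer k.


1/mu = 237.
1 + 1/mu = 238.
(1 + 1/mu)/2 = 119 is an integer and the inequality is strict, so k_max = 119 - 1 = 118.

118


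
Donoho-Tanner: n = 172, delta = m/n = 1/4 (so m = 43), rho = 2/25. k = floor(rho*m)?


m = 1/4*172 = 43.
rho = 2/25.
rho*m = 2/25*43 = 3.44.
k = floor(3.44) = 3.

3


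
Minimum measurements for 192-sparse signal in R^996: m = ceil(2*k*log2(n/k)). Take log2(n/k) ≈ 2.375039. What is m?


log2(n/k) = log2(996/192) ≈ 2.375039.
2*k*log2(n/k) ≈ 2*192*2.375039 = 912.014976.
m = ceil(912.014976) = 913.

913


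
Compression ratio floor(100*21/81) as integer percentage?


100*m/n = 100*21/81 ≈ 25.9259.
floor = 25.

25


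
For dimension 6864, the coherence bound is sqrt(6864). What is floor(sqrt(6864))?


82^2 = 6724 <= 6864 < 6889 = 83^2, so 82 <= sqrt(6864) < 83.
floor(sqrt(6864)) = 82.

82


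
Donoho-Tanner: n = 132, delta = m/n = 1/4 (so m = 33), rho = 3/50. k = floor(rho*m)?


m = 1/4*132 = 33.
rho = 3/50.
rho*m = 3/50*33 = 1.98.
k = floor(1.98) = 1.

1


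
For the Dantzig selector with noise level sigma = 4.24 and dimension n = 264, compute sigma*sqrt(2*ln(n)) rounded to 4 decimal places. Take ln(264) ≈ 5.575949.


ln(264) ≈ 5.575949.
2*ln(n) ≈ 11.151898.
sqrt(2*ln(n)) ≈ sqrt(11.151898) ≈ 3.339446.
threshold ≈ 4.24*3.339446 = 14.15925104 ≈ 14.1593.

14.1593


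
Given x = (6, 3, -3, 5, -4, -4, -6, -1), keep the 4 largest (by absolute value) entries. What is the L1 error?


Sorted |x_i| descending: [6, 6, 5, 4, 4, 3, 3, 1]
Keep top 4: [6, 6, 5, 4]
Tail entries: [4, 3, 3, 1]
L1 error = sum of tail = 11.

11


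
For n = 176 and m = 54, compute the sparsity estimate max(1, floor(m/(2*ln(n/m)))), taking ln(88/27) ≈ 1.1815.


n/m = 176/54 = 88/27.
ln(n/m) ≈ 1.1815.
2*ln(n/m) ≈ 2.363.
m/(2*ln(n/m)) ≈ 54/2.363 ≈ 22.8523.
floor = 22.
k_max = max(1, 22) = 22.

22


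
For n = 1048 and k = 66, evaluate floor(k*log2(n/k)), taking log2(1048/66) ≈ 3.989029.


log2(n/k) = log2(1048/66) ≈ 3.989029.
k*log2(n/k) ≈ 66*3.989029 = 263.275914.
floor(263.275914) = 263.

263


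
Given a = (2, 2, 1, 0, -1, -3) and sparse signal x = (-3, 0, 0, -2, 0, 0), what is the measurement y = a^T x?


Non-zero terms: ['2*-3', '0*-2']
Products: [-6, 0]
y = sum = -6.

-6


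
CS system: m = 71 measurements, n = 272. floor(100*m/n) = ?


100*m/n = 100*71/272 ≈ 26.1029.
floor = 26.

26


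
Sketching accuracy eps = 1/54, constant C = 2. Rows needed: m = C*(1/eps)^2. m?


1/eps = 54.
(1/eps)^2 = 2916.
m = 2*2916 = 5832.

5832


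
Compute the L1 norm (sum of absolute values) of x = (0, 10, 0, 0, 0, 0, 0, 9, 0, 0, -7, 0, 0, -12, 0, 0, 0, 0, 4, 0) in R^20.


Non-zero entries: [(1, 10), (7, 9), (10, -7), (13, -12), (18, 4)]
Absolute values: [10, 9, 7, 12, 4]
||x||_1 = sum = 42.

42


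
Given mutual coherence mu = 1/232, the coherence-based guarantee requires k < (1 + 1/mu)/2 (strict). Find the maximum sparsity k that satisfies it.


1/mu = 232.
1 + 1/mu = 233.
(1 + 1/mu)/2 = 116.5 is not an integer, so k_max = floor(116.5) = 116.

116


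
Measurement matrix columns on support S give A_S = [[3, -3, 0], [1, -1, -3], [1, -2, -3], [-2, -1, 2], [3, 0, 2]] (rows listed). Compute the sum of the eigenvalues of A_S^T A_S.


Sum of eigenvalues of A_S^T A_S = trace(A_S^T A_S) = sum of squared column norms of A_S.
A_S^T A_S diagonal: [24, 15, 26].
trace = 24 + 15 + 26 = 65.

65


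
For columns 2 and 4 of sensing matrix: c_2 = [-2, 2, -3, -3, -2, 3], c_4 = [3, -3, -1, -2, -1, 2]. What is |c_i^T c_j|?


Inner product: -2*3 + 2*-3 + -3*-1 + -3*-2 + -2*-1 + 3*2
Products: [-6, -6, 3, 6, 2, 6]
Sum = 5.
|dot| = 5.

5


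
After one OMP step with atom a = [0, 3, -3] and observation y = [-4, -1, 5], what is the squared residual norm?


a^T a = 18.
a^T y = -18.
coeff = -18/18 = -1.
||r||^2 = 24.

24


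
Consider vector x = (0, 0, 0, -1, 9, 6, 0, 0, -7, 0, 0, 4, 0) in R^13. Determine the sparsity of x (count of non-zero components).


Non-zero positions: [3, 4, 5, 8, 11].
Sparsity = 5.

5


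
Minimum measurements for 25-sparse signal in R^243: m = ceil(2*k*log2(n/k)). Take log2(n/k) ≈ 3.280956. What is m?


log2(n/k) = log2(243/25) ≈ 3.280956.
2*k*log2(n/k) ≈ 2*25*3.280956 = 164.0478.
m = ceil(164.0478) = 165.

165


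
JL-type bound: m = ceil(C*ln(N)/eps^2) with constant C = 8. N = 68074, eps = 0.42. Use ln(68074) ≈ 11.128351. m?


ln(68074) ≈ 11.128351.
eps^2 = 0.42^2 = 0.1764.
C*ln(N)/eps^2 ≈ 8*11.128351/0.1764 ≈ 504.6871.
m = ceil(504.6871) = 505.

505


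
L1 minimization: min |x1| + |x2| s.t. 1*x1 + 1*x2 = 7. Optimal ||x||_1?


Axis intercepts:
  x1 = 7, x2 = 0: L1 = 7
  x1 = 0, x2 = 7: L1 = 7
x* = (7, 0)
||x*||_1 = 7.

7


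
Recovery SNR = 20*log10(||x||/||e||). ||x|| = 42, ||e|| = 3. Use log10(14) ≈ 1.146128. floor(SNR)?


||x||/||e|| = 42/3 = 14.
log10(14) ≈ 1.146128.
20*log10(||x||/||e||) ≈ 20*1.146128 = 22.92256.
floor(22.92256) = 22.

22


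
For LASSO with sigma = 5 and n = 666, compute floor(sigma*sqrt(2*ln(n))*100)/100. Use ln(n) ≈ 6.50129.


ln(666) ≈ 6.50129.
2*ln(n) ≈ 13.00258.
sqrt(2*ln(n)) ≈ sqrt(13.00258) ≈ 3.605909.
lambda ≈ 5*3.605909 = 18.029545.
floor(lambda*100)/100 = 18.02.

18.02


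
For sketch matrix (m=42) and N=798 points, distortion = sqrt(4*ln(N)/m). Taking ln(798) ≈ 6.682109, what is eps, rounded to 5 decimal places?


ln(798) ≈ 6.682109.
4*ln(N)/m ≈ 4*6.682109/42 ≈ 0.63639133.
eps = sqrt(0.63639133) ≈ 0.7977414 ≈ 0.79774.

0.79774


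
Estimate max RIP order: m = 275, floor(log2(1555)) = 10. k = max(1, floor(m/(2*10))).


floor(log2(1555)) = 10.
2*10 = 20.
m/(2*floor(log2(n))) = 275/20 ≈ 13.75.
floor = 13.
k = max(1, 13) = 13.

13


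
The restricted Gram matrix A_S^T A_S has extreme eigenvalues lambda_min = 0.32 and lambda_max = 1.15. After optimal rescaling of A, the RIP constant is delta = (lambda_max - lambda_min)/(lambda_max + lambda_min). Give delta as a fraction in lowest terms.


lambda_max - lambda_min = 1.15 - 0.32 = 0.83.
lambda_max + lambda_min = 1.15 + 0.32 = 1.47.
delta = 0.83/1.47 = 83/147.

83/147


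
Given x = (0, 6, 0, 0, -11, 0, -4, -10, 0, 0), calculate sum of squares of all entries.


Non-zero entries: [(1, 6), (4, -11), (6, -4), (7, -10)]
Squares: [36, 121, 16, 100]
||x||_2^2 = sum = 273.

273


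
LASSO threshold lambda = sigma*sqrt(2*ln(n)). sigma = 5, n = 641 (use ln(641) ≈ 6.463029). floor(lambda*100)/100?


ln(641) ≈ 6.463029.
2*ln(n) ≈ 12.926058.
sqrt(2*ln(n)) ≈ sqrt(12.926058) ≈ 3.595283.
lambda ≈ 5*3.595283 = 17.976415.
floor(lambda*100)/100 = 17.97.

17.97


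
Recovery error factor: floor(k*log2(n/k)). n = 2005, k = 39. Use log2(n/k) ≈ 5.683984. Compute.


log2(n/k) = log2(2005/39) ≈ 5.683984.
k*log2(n/k) ≈ 39*5.683984 = 221.675376.
floor(221.675376) = 221.

221


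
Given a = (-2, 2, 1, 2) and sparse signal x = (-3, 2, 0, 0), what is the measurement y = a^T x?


Non-zero terms: ['-2*-3', '2*2']
Products: [6, 4]
y = sum = 10.

10


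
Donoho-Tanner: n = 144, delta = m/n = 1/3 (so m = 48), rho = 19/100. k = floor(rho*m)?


m = 1/3*144 = 48.
rho = 19/100.
rho*m = 19/100*48 = 9.12.
k = floor(9.12) = 9.

9


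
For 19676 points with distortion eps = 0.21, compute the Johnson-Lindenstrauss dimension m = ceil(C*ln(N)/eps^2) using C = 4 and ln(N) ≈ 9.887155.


ln(19676) ≈ 9.887155.
eps^2 = 0.21^2 = 0.0441.
C*ln(N)/eps^2 ≈ 4*9.887155/0.0441 ≈ 896.7941.
m = ceil(896.7941) = 897.

897


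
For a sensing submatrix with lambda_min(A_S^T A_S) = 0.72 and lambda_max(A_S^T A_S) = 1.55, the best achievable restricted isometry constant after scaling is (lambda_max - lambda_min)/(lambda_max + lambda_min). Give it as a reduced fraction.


lambda_max - lambda_min = 1.55 - 0.72 = 0.83.
lambda_max + lambda_min = 1.55 + 0.72 = 2.27.
delta = 0.83/2.27 = 83/227.

83/227


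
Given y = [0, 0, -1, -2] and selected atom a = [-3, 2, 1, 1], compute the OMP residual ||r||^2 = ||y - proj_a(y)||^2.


a^T a = 15.
a^T y = -3.
coeff = -3/15 = -1/5.
||r||^2 = 22/5.

22/5


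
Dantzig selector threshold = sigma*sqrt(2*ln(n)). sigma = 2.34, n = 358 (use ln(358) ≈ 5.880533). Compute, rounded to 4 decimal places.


ln(358) ≈ 5.880533.
2*ln(n) ≈ 11.761066.
sqrt(2*ln(n)) ≈ sqrt(11.761066) ≈ 3.429441.
threshold ≈ 2.34*3.429441 = 8.02489194 ≈ 8.0249.

8.0249


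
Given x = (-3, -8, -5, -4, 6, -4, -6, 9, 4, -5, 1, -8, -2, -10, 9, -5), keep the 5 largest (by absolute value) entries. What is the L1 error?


Sorted |x_i| descending: [10, 9, 9, 8, 8, 6, 6, 5, 5, 5, 4, 4, 4, 3, 2, 1]
Keep top 5: [10, 9, 9, 8, 8]
Tail entries: [6, 6, 5, 5, 5, 4, 4, 4, 3, 2, 1]
L1 error = sum of tail = 45.

45


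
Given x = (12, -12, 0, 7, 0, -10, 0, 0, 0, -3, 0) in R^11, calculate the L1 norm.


Non-zero entries: [(0, 12), (1, -12), (3, 7), (5, -10), (9, -3)]
Absolute values: [12, 12, 7, 10, 3]
||x||_1 = sum = 44.

44


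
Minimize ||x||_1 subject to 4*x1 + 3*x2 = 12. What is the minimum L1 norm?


Axis intercepts:
  x1 = 3, x2 = 0: L1 = 3
  x1 = 0, x2 = 4: L1 = 4
x* = (3, 0)
||x*||_1 = 3.

3


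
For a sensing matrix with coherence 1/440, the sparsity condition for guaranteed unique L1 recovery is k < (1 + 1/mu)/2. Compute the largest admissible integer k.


1/mu = 440.
1 + 1/mu = 441.
(1 + 1/mu)/2 = 220.5 is not an integer, so k_max = floor(220.5) = 220.

220


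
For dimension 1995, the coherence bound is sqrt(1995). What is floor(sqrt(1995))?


44^2 = 1936 <= 1995 < 2025 = 45^2, so 44 <= sqrt(1995) < 45.
floor(sqrt(1995)) = 44.

44


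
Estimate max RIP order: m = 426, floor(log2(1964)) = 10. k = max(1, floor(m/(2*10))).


floor(log2(1964)) = 10.
2*10 = 20.
m/(2*floor(log2(n))) = 426/20 ≈ 21.3.
floor = 21.
k = max(1, 21) = 21.

21


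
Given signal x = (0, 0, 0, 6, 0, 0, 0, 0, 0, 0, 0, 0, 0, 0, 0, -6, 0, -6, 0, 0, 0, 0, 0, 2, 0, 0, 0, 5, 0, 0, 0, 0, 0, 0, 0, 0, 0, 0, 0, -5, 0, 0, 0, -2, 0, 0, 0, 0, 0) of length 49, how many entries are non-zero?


Non-zero positions: [3, 15, 17, 23, 27, 39, 43].
Sparsity = 7.

7


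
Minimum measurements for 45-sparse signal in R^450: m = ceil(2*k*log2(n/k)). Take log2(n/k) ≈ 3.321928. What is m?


log2(n/k) = log2(450/45) ≈ 3.321928.
2*k*log2(n/k) ≈ 2*45*3.321928 = 298.97352.
m = ceil(298.97352) = 299.

299


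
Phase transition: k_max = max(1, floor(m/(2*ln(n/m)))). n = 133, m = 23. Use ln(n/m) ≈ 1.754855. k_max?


n/m = 133/23.
ln(n/m) ≈ 1.754855.
2*ln(n/m) ≈ 3.50971.
m/(2*ln(n/m)) ≈ 23/3.50971 ≈ 6.5532.
floor = 6.
k_max = max(1, 6) = 6.

6


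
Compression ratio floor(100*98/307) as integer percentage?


100*m/n = 100*98/307 ≈ 31.9218.
floor = 31.

31


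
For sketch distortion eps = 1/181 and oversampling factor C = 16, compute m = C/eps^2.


1/eps = 181.
(1/eps)^2 = 32761.
m = 16*32761 = 524176.

524176


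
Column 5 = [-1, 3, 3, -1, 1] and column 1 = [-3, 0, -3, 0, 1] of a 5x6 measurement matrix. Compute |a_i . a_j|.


Inner product: -1*-3 + 3*0 + 3*-3 + -1*0 + 1*1
Products: [3, 0, -9, 0, 1]
Sum = -5.
|dot| = 5.

5


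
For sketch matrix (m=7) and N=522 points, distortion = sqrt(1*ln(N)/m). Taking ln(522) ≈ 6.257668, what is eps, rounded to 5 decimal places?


ln(522) ≈ 6.257668.
1*ln(N)/m ≈ 1*6.257668/7 ≈ 0.89395257.
eps = sqrt(0.89395257) ≈ 0.9454907 ≈ 0.94549.

0.94549


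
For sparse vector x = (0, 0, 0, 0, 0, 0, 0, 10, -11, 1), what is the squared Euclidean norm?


Non-zero entries: [(7, 10), (8, -11), (9, 1)]
Squares: [100, 121, 1]
||x||_2^2 = sum = 222.

222


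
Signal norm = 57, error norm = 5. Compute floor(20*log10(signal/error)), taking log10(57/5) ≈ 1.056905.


||x||/||e|| = 57/5.
log10(57/5) ≈ 1.056905.
20*log10(||x||/||e||) ≈ 20*1.056905 = 21.1381.
floor(21.1381) = 21.

21


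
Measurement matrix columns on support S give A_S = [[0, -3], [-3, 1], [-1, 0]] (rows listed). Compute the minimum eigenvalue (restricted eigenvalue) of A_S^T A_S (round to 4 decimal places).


A_S^T A_S = [[10, -3], [-3, 10]].
trace = 20.
det = 91.
disc = trace^2 - 4*det = 400 - 4*91 = 36.
sqrt(36) = 6.
lam_min = (20 - 6)/2 = 7 = 7.0000.

7.0000


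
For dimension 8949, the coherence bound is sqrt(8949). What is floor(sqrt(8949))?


94^2 = 8836 <= 8949 < 9025 = 95^2, so 94 <= sqrt(8949) < 95.
floor(sqrt(8949)) = 94.

94


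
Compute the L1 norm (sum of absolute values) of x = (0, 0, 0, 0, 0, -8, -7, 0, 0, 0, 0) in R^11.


Non-zero entries: [(5, -8), (6, -7)]
Absolute values: [8, 7]
||x||_1 = sum = 15.

15


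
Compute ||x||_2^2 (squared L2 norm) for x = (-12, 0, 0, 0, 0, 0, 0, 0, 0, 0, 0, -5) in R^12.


Non-zero entries: [(0, -12), (11, -5)]
Squares: [144, 25]
||x||_2^2 = sum = 169.

169


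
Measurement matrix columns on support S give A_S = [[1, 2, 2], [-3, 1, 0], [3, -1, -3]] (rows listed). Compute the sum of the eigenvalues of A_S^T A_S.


Sum of eigenvalues of A_S^T A_S = trace(A_S^T A_S) = sum of squared column norms of A_S.
A_S^T A_S diagonal: [19, 6, 13].
trace = 19 + 6 + 13 = 38.

38


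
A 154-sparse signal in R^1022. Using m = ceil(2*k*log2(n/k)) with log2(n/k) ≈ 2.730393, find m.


log2(n/k) = log2(1022/154) ≈ 2.730393.
2*k*log2(n/k) ≈ 2*154*2.730393 = 840.961044.
m = ceil(840.961044) = 841.

841


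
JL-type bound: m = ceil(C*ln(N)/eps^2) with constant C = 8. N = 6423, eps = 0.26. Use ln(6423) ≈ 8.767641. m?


ln(6423) ≈ 8.767641.
eps^2 = 0.26^2 = 0.0676.
C*ln(N)/eps^2 ≈ 8*8.767641/0.0676 ≈ 1037.5907.
m = ceil(1037.5907) = 1038.

1038


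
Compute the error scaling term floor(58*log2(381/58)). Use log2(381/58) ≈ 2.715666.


log2(n/k) = log2(381/58) ≈ 2.715666.
k*log2(n/k) ≈ 58*2.715666 = 157.508628.
floor(157.508628) = 157.

157


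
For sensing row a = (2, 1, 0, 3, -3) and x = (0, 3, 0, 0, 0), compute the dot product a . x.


Non-zero terms: ['1*3']
Products: [3]
y = sum = 3.

3


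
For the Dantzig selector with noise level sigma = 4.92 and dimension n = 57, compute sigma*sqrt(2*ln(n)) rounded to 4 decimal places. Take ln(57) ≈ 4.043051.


ln(57) ≈ 4.043051.
2*ln(n) ≈ 8.086102.
sqrt(2*ln(n)) ≈ sqrt(8.086102) ≈ 2.843607.
threshold ≈ 4.92*2.843607 = 13.99054644 ≈ 13.9905.

13.9905


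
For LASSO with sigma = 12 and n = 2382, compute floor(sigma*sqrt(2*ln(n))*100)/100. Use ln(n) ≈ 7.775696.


ln(2382) ≈ 7.775696.
2*ln(n) ≈ 15.551392.
sqrt(2*ln(n)) ≈ sqrt(15.551392) ≈ 3.943525.
lambda ≈ 12*3.943525 = 47.3223.
floor(lambda*100)/100 = 47.32.

47.32


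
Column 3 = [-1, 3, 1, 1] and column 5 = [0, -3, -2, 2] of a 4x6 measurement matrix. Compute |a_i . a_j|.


Inner product: -1*0 + 3*-3 + 1*-2 + 1*2
Products: [0, -9, -2, 2]
Sum = -9.
|dot| = 9.

9


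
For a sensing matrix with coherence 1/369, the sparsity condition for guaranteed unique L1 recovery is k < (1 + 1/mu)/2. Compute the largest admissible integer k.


1/mu = 369.
1 + 1/mu = 370.
(1 + 1/mu)/2 = 185 is an integer and the inequality is strict, so k_max = 185 - 1 = 184.

184


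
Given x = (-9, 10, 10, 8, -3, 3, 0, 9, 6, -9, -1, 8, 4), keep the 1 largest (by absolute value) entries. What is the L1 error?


Sorted |x_i| descending: [10, 10, 9, 9, 9, 8, 8, 6, 4, 3, 3, 1, 0]
Keep top 1: [10]
Tail entries: [10, 9, 9, 9, 8, 8, 6, 4, 3, 3, 1, 0]
L1 error = sum of tail = 70.

70


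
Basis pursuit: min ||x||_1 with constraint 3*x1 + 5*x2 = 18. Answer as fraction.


Axis intercepts:
  x1 = 6, x2 = 0: L1 = 6
  x1 = 0, x2 = 18/5: L1 = 18/5
x* = (0, 18/5)
||x*||_1 = 18/5.

18/5


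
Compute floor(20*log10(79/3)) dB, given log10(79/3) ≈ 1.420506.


||x||/||e|| = 79/3.
log10(79/3) ≈ 1.420506.
20*log10(||x||/||e||) ≈ 20*1.420506 = 28.41012.
floor(28.41012) = 28.

28


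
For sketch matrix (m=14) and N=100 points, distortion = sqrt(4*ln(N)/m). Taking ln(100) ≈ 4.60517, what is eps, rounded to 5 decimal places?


ln(100) ≈ 4.60517.
4*ln(N)/m ≈ 4*4.60517/14 ≈ 1.31576286.
eps = sqrt(1.31576286) ≈ 1.1470671 ≈ 1.14707.

1.14707


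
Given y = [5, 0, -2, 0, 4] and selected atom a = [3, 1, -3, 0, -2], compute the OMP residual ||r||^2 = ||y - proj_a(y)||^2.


a^T a = 23.
a^T y = 13.
coeff = 13/23 = 13/23.
||r||^2 = 866/23.

866/23


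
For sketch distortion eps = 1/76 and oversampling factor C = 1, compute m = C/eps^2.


1/eps = 76.
(1/eps)^2 = 5776.
m = 1*5776 = 5776.

5776


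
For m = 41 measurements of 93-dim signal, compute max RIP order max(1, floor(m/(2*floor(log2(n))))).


floor(log2(93)) = 6.
2*6 = 12.
m/(2*floor(log2(n))) = 41/12 ≈ 3.4167.
floor = 3.
k = max(1, 3) = 3.

3


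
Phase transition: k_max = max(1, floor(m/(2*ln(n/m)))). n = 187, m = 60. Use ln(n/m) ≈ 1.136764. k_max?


n/m = 187/60.
ln(n/m) ≈ 1.136764.
2*ln(n/m) ≈ 2.273528.
m/(2*ln(n/m)) ≈ 60/2.273528 ≈ 26.3907.
floor = 26.
k_max = max(1, 26) = 26.

26


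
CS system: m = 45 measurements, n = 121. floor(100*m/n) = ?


100*m/n = 100*45/121 ≈ 37.1901.
floor = 37.

37


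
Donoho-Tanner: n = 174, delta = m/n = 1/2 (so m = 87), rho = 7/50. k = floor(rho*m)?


m = 1/2*174 = 87.
rho = 7/50.
rho*m = 7/50*87 = 12.18.
k = floor(12.18) = 12.

12


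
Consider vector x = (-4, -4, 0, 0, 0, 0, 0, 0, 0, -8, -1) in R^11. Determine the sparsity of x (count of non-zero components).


Non-zero positions: [0, 1, 9, 10].
Sparsity = 4.

4


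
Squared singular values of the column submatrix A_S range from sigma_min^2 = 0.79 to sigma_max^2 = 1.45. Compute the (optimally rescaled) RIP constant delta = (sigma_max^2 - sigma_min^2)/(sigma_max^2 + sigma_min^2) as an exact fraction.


lambda_max - lambda_min = 1.45 - 0.79 = 0.66.
lambda_max + lambda_min = 1.45 + 0.79 = 2.24.
delta = 0.66/2.24 = 66/224 = 33/112.

33/112


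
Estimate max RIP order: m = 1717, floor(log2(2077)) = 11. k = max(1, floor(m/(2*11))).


floor(log2(2077)) = 11.
2*11 = 22.
m/(2*floor(log2(n))) = 1717/22 ≈ 78.0455.
floor = 78.
k = max(1, 78) = 78.

78


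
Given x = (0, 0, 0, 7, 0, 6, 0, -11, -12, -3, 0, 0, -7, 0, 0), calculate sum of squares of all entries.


Non-zero entries: [(3, 7), (5, 6), (7, -11), (8, -12), (9, -3), (12, -7)]
Squares: [49, 36, 121, 144, 9, 49]
||x||_2^2 = sum = 408.

408


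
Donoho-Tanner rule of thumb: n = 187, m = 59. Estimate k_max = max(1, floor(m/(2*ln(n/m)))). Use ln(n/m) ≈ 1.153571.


n/m = 187/59.
ln(n/m) ≈ 1.153571.
2*ln(n/m) ≈ 2.307142.
m/(2*ln(n/m)) ≈ 59/2.307142 ≈ 25.5728.
floor = 25.
k_max = max(1, 25) = 25.

25


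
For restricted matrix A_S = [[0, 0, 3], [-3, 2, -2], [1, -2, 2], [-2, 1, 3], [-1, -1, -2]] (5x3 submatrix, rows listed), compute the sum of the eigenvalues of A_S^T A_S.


Sum of eigenvalues of A_S^T A_S = trace(A_S^T A_S) = sum of squared column norms of A_S.
A_S^T A_S diagonal: [15, 10, 30].
trace = 15 + 10 + 30 = 55.

55


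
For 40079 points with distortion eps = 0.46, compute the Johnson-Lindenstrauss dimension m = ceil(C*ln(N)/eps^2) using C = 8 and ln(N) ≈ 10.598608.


ln(40079) ≈ 10.598608.
eps^2 = 0.46^2 = 0.2116.
C*ln(N)/eps^2 ≈ 8*10.598608/0.2116 ≈ 400.7035.
m = ceil(400.7035) = 401.

401


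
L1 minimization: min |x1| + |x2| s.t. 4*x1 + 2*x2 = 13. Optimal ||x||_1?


Axis intercepts:
  x1 = 13/4, x2 = 0: L1 = 13/4
  x1 = 0, x2 = 13/2: L1 = 13/2
x* = (13/4, 0)
||x*||_1 = 13/4.

13/4


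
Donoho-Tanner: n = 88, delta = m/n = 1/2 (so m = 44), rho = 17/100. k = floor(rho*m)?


m = 1/2*88 = 44.
rho = 17/100.
rho*m = 17/100*44 = 7.48.
k = floor(7.48) = 7.

7


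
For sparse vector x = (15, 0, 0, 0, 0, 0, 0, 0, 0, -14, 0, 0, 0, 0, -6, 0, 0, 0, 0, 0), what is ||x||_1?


Non-zero entries: [(0, 15), (9, -14), (14, -6)]
Absolute values: [15, 14, 6]
||x||_1 = sum = 35.

35


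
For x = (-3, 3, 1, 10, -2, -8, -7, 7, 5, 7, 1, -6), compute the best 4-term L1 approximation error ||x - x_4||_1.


Sorted |x_i| descending: [10, 8, 7, 7, 7, 6, 5, 3, 3, 2, 1, 1]
Keep top 4: [10, 8, 7, 7]
Tail entries: [7, 6, 5, 3, 3, 2, 1, 1]
L1 error = sum of tail = 28.

28


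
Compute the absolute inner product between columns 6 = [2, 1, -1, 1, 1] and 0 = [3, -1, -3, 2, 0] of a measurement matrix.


Inner product: 2*3 + 1*-1 + -1*-3 + 1*2 + 1*0
Products: [6, -1, 3, 2, 0]
Sum = 10.
|dot| = 10.

10


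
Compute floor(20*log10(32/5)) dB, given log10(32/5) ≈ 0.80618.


||x||/||e|| = 32/5.
log10(32/5) ≈ 0.80618.
20*log10(||x||/||e||) ≈ 20*0.80618 = 16.1236.
floor(16.1236) = 16.

16


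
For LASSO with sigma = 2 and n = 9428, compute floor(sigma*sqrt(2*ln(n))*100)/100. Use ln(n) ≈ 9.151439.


ln(9428) ≈ 9.151439.
2*ln(n) ≈ 18.302878.
sqrt(2*ln(n)) ≈ sqrt(18.302878) ≈ 4.278186.
lambda ≈ 2*4.278186 = 8.556372.
floor(lambda*100)/100 = 8.55.

8.55


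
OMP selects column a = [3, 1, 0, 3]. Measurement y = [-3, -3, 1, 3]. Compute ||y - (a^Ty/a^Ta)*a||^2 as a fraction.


a^T a = 19.
a^T y = -3.
coeff = -3/19 = -3/19.
||r||^2 = 523/19.

523/19


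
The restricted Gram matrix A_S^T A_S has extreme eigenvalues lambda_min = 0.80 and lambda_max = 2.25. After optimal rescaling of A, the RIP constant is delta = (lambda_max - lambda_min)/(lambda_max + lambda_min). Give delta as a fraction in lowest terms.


lambda_max - lambda_min = 2.25 - 0.80 = 1.45.
lambda_max + lambda_min = 2.25 + 0.80 = 3.05.
delta = 1.45/3.05 = 145/305 = 29/61.

29/61


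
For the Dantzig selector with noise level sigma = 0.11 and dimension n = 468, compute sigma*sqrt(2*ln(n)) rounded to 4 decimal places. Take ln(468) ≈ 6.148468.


ln(468) ≈ 6.148468.
2*ln(n) ≈ 12.296936.
sqrt(2*ln(n)) ≈ sqrt(12.296936) ≈ 3.506699.
threshold ≈ 0.11*3.506699 = 0.38573689 ≈ 0.3857.

0.3857


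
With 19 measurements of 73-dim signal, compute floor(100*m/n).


100*m/n = 100*19/73 ≈ 26.0274.
floor = 26.

26


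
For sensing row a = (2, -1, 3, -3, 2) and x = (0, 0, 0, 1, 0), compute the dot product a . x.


Non-zero terms: ['-3*1']
Products: [-3]
y = sum = -3.

-3


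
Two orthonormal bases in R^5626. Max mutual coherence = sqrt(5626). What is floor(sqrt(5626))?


75^2 = 5625 <= 5626 < 5776 = 76^2, so 75 <= sqrt(5626) < 76.
floor(sqrt(5626)) = 75.

75


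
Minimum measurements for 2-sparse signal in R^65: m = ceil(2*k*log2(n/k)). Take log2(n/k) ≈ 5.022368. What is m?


log2(n/k) = log2(65/2) ≈ 5.022368.
2*k*log2(n/k) ≈ 2*2*5.022368 = 20.089472.
m = ceil(20.089472) = 21.

21


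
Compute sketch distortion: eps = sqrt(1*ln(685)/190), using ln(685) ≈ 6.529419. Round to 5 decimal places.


ln(685) ≈ 6.529419.
1*ln(N)/m ≈ 1*6.529419/190 ≈ 0.03436536.
eps = sqrt(0.03436536) ≈ 0.185379 ≈ 0.18538.

0.18538


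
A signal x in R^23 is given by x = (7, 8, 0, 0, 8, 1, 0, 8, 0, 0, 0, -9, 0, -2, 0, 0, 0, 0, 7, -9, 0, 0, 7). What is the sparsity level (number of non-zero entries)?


Non-zero positions: [0, 1, 4, 5, 7, 11, 13, 18, 19, 22].
Sparsity = 10.

10


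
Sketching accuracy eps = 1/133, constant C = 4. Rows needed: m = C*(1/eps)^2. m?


1/eps = 133.
(1/eps)^2 = 17689.
m = 4*17689 = 70756.

70756


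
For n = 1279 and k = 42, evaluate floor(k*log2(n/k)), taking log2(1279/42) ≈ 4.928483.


log2(n/k) = log2(1279/42) ≈ 4.928483.
k*log2(n/k) ≈ 42*4.928483 = 206.996286.
floor(206.996286) = 206.

206


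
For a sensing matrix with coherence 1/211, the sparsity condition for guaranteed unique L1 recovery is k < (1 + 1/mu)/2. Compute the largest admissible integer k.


1/mu = 211.
1 + 1/mu = 212.
(1 + 1/mu)/2 = 106 is an integer and the inequality is strict, so k_max = 106 - 1 = 105.

105


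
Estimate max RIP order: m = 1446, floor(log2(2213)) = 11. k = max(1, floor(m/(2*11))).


floor(log2(2213)) = 11.
2*11 = 22.
m/(2*floor(log2(n))) = 1446/22 ≈ 65.7273.
floor = 65.
k = max(1, 65) = 65.

65


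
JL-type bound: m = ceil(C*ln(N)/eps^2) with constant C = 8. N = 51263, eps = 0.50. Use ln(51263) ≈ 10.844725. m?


ln(51263) ≈ 10.844725.
eps^2 = 0.50^2 = 0.25.
C*ln(N)/eps^2 ≈ 8*10.844725/0.25 ≈ 347.0312.
m = ceil(347.0312) = 348.

348


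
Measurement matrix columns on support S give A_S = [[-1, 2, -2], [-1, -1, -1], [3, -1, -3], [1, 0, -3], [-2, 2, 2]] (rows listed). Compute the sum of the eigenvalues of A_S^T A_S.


Sum of eigenvalues of A_S^T A_S = trace(A_S^T A_S) = sum of squared column norms of A_S.
A_S^T A_S diagonal: [16, 10, 27].
trace = 16 + 10 + 27 = 53.

53


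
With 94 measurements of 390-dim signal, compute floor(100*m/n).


100*m/n = 100*94/390 ≈ 24.1026.
floor = 24.

24


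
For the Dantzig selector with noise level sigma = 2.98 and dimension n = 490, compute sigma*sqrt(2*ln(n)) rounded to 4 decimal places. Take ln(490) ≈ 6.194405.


ln(490) ≈ 6.194405.
2*ln(n) ≈ 12.38881.
sqrt(2*ln(n)) ≈ sqrt(12.38881) ≈ 3.519774.
threshold ≈ 2.98*3.519774 = 10.48892652 ≈ 10.4889.

10.4889


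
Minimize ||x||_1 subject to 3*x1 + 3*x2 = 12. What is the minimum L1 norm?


Axis intercepts:
  x1 = 4, x2 = 0: L1 = 4
  x1 = 0, x2 = 4: L1 = 4
x* = (4, 0)
||x*||_1 = 4.

4


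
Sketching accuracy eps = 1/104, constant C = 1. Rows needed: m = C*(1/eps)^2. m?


1/eps = 104.
(1/eps)^2 = 10816.
m = 1*10816 = 10816.

10816


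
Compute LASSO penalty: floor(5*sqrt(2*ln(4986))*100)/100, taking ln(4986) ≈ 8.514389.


ln(4986) ≈ 8.514389.
2*ln(n) ≈ 17.028778.
sqrt(2*ln(n)) ≈ sqrt(17.028778) ≈ 4.126594.
lambda ≈ 5*4.126594 = 20.63297.
floor(lambda*100)/100 = 20.63.

20.63


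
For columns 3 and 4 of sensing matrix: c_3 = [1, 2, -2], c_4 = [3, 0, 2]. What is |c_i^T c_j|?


Inner product: 1*3 + 2*0 + -2*2
Products: [3, 0, -4]
Sum = -1.
|dot| = 1.

1


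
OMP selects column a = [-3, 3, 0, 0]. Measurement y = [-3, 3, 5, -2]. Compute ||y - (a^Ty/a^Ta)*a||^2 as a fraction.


a^T a = 18.
a^T y = 18.
coeff = 18/18 = 1.
||r||^2 = 29.

29


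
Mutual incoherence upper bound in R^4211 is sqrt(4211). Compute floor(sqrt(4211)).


64^2 = 4096 <= 4211 < 4225 = 65^2, so 64 <= sqrt(4211) < 65.
floor(sqrt(4211)) = 64.

64


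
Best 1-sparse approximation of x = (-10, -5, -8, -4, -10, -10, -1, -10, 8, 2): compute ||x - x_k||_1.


Sorted |x_i| descending: [10, 10, 10, 10, 8, 8, 5, 4, 2, 1]
Keep top 1: [10]
Tail entries: [10, 10, 10, 8, 8, 5, 4, 2, 1]
L1 error = sum of tail = 58.

58


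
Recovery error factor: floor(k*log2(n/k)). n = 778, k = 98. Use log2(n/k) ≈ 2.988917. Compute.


log2(n/k) = log2(778/98) ≈ 2.988917.
k*log2(n/k) ≈ 98*2.988917 = 292.913866.
floor(292.913866) = 292.

292


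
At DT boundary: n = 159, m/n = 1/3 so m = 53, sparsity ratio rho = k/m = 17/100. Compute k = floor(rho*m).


m = 1/3*159 = 53.
rho = 17/100.
rho*m = 17/100*53 = 9.01.
k = floor(9.01) = 9.

9


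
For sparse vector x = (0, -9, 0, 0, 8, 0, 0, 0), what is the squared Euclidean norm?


Non-zero entries: [(1, -9), (4, 8)]
Squares: [81, 64]
||x||_2^2 = sum = 145.

145


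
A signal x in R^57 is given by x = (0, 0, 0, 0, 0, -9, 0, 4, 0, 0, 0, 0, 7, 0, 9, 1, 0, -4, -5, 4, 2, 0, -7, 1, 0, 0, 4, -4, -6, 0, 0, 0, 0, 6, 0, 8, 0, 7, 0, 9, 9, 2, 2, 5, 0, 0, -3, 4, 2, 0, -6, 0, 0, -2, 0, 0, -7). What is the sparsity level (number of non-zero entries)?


Non-zero positions: [5, 7, 12, 14, 15, 17, 18, 19, 20, 22, 23, 26, 27, 28, 33, 35, 37, 39, 40, 41, 42, 43, 46, 47, 48, 50, 53, 56].
Sparsity = 28.

28


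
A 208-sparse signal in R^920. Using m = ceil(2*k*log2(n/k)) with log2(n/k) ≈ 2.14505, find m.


log2(n/k) = log2(920/208) ≈ 2.14505.
2*k*log2(n/k) ≈ 2*208*2.14505 = 892.3408.
m = ceil(892.3408) = 893.

893


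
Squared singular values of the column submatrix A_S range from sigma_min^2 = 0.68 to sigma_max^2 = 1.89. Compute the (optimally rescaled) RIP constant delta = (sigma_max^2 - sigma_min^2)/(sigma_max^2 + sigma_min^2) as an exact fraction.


lambda_max - lambda_min = 1.89 - 0.68 = 1.21.
lambda_max + lambda_min = 1.89 + 0.68 = 2.57.
delta = 1.21/2.57 = 121/257.

121/257


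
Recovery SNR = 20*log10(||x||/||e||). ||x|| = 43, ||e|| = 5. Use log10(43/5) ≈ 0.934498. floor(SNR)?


||x||/||e|| = 43/5.
log10(43/5) ≈ 0.934498.
20*log10(||x||/||e||) ≈ 20*0.934498 = 18.68996.
floor(18.68996) = 18.

18


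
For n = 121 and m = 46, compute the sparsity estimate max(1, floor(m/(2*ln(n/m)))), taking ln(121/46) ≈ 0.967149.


n/m = 121/46.
ln(n/m) ≈ 0.967149.
2*ln(n/m) ≈ 1.934298.
m/(2*ln(n/m)) ≈ 46/1.934298 ≈ 23.7812.
floor = 23.
k_max = max(1, 23) = 23.

23


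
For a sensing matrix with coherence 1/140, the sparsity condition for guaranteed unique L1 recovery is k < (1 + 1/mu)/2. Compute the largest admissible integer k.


1/mu = 140.
1 + 1/mu = 141.
(1 + 1/mu)/2 = 70.5 is not an integer, so k_max = floor(70.5) = 70.

70


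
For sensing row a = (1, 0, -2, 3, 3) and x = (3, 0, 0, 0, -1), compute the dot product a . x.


Non-zero terms: ['1*3', '3*-1']
Products: [3, -3]
y = sum = 0.

0


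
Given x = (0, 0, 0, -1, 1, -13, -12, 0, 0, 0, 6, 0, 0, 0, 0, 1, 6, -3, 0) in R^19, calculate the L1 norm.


Non-zero entries: [(3, -1), (4, 1), (5, -13), (6, -12), (10, 6), (15, 1), (16, 6), (17, -3)]
Absolute values: [1, 1, 13, 12, 6, 1, 6, 3]
||x||_1 = sum = 43.

43


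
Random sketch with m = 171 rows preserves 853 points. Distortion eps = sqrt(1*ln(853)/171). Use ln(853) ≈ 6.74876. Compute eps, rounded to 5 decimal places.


ln(853) ≈ 6.74876.
1*ln(N)/m ≈ 1*6.74876/171 ≈ 0.03946643.
eps = sqrt(0.03946643) ≈ 0.1986616 ≈ 0.19866.

0.19866


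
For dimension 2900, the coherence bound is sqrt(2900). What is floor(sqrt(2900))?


53^2 = 2809 <= 2900 < 2916 = 54^2, so 53 <= sqrt(2900) < 54.
floor(sqrt(2900)) = 53.

53


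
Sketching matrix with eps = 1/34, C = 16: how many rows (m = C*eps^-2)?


1/eps = 34.
(1/eps)^2 = 1156.
m = 16*1156 = 18496.

18496


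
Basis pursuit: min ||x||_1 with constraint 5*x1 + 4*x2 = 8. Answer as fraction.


Axis intercepts:
  x1 = 8/5, x2 = 0: L1 = 8/5
  x1 = 0, x2 = 2: L1 = 2
x* = (8/5, 0)
||x*||_1 = 8/5.

8/5


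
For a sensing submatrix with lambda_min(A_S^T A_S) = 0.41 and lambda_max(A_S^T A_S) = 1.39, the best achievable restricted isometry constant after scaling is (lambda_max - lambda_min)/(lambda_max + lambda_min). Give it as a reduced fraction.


lambda_max - lambda_min = 1.39 - 0.41 = 0.98.
lambda_max + lambda_min = 1.39 + 0.41 = 1.80.
delta = 0.98/1.80 = 98/180 = 49/90.

49/90


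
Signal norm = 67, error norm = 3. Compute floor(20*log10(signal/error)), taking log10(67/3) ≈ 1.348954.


||x||/||e|| = 67/3.
log10(67/3) ≈ 1.348954.
20*log10(||x||/||e||) ≈ 20*1.348954 = 26.97908.
floor(26.97908) = 26.

26


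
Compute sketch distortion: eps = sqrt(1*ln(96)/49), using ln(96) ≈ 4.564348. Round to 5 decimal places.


ln(96) ≈ 4.564348.
1*ln(N)/m ≈ 1*4.564348/49 ≈ 0.09314996.
eps = sqrt(0.09314996) ≈ 0.3052048 ≈ 0.30520.

0.30520


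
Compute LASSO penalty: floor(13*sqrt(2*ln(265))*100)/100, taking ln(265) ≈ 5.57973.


ln(265) ≈ 5.57973.
2*ln(n) ≈ 11.15946.
sqrt(2*ln(n)) ≈ sqrt(11.15946) ≈ 3.340578.
lambda ≈ 13*3.340578 = 43.427514.
floor(lambda*100)/100 = 43.42.

43.42


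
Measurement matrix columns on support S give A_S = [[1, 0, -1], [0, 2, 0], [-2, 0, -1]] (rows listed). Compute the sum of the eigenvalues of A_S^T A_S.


Sum of eigenvalues of A_S^T A_S = trace(A_S^T A_S) = sum of squared column norms of A_S.
A_S^T A_S diagonal: [5, 4, 2].
trace = 5 + 4 + 2 = 11.

11


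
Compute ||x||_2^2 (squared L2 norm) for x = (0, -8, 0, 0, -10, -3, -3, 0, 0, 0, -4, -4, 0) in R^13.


Non-zero entries: [(1, -8), (4, -10), (5, -3), (6, -3), (10, -4), (11, -4)]
Squares: [64, 100, 9, 9, 16, 16]
||x||_2^2 = sum = 214.

214


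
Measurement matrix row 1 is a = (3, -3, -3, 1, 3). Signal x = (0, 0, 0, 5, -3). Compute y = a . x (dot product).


Non-zero terms: ['1*5', '3*-3']
Products: [5, -9]
y = sum = -4.

-4


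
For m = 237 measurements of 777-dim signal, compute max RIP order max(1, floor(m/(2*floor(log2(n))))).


floor(log2(777)) = 9.
2*9 = 18.
m/(2*floor(log2(n))) = 237/18 ≈ 13.1667.
floor = 13.
k = max(1, 13) = 13.

13


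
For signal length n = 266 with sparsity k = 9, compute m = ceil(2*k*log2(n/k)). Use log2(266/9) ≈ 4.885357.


log2(n/k) = log2(266/9) ≈ 4.885357.
2*k*log2(n/k) ≈ 2*9*4.885357 = 87.936426.
m = ceil(87.936426) = 88.

88


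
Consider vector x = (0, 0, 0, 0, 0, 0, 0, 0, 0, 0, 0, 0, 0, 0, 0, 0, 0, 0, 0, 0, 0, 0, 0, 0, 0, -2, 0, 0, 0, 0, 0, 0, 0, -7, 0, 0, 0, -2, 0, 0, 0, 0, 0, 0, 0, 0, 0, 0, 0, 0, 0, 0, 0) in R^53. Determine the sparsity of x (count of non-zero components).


Non-zero positions: [25, 33, 37].
Sparsity = 3.

3


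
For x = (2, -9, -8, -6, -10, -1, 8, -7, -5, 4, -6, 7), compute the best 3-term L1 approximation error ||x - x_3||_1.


Sorted |x_i| descending: [10, 9, 8, 8, 7, 7, 6, 6, 5, 4, 2, 1]
Keep top 3: [10, 9, 8]
Tail entries: [8, 7, 7, 6, 6, 5, 4, 2, 1]
L1 error = sum of tail = 46.

46


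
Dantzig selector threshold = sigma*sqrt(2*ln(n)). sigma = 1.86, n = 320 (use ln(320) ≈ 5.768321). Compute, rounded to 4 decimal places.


ln(320) ≈ 5.768321.
2*ln(n) ≈ 11.536642.
sqrt(2*ln(n)) ≈ sqrt(11.536642) ≈ 3.396563.
threshold ≈ 1.86*3.396563 = 6.31760718 ≈ 6.3176.

6.3176


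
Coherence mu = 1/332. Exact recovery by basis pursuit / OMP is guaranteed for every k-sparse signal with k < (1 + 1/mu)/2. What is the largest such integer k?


1/mu = 332.
1 + 1/mu = 333.
(1 + 1/mu)/2 = 166.5 is not an integer, so k_max = floor(166.5) = 166.

166


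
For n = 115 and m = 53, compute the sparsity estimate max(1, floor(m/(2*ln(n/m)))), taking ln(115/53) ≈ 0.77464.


n/m = 115/53.
ln(n/m) ≈ 0.77464.
2*ln(n/m) ≈ 1.54928.
m/(2*ln(n/m)) ≈ 53/1.54928 ≈ 34.2094.
floor = 34.
k_max = max(1, 34) = 34.

34


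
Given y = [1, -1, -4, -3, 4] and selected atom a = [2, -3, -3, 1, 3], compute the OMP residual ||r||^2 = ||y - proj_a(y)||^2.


a^T a = 32.
a^T y = 26.
coeff = 26/32 = 13/16.
||r||^2 = 175/8.

175/8


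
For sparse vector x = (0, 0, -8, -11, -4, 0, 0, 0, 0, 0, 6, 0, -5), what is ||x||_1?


Non-zero entries: [(2, -8), (3, -11), (4, -4), (10, 6), (12, -5)]
Absolute values: [8, 11, 4, 6, 5]
||x||_1 = sum = 34.

34


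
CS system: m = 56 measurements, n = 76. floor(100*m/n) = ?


100*m/n = 100*56/76 ≈ 73.6842.
floor = 73.

73


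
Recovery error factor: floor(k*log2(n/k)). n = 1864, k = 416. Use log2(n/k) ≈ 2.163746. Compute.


log2(n/k) = log2(1864/416) ≈ 2.163746.
k*log2(n/k) ≈ 416*2.163746 = 900.118336.
floor(900.118336) = 900.

900


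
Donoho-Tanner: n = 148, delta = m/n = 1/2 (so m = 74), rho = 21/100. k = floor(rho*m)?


m = 1/2*148 = 74.
rho = 21/100.
rho*m = 21/100*74 = 15.54.
k = floor(15.54) = 15.

15


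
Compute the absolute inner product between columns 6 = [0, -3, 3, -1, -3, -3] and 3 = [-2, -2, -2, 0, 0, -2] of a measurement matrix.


Inner product: 0*-2 + -3*-2 + 3*-2 + -1*0 + -3*0 + -3*-2
Products: [0, 6, -6, 0, 0, 6]
Sum = 6.
|dot| = 6.

6


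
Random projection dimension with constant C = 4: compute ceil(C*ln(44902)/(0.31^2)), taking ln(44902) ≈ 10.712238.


ln(44902) ≈ 10.712238.
eps^2 = 0.31^2 = 0.0961.
C*ln(N)/eps^2 ≈ 4*10.712238/0.0961 ≈ 445.8788.
m = ceil(445.8788) = 446.

446


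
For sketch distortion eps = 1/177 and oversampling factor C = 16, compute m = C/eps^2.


1/eps = 177.
(1/eps)^2 = 31329.
m = 16*31329 = 501264.

501264


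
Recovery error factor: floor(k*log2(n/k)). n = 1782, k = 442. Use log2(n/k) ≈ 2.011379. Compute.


log2(n/k) = log2(1782/442) ≈ 2.011379.
k*log2(n/k) ≈ 442*2.011379 = 889.029518.
floor(889.029518) = 889.

889


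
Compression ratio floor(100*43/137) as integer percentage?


100*m/n = 100*43/137 ≈ 31.3869.
floor = 31.

31


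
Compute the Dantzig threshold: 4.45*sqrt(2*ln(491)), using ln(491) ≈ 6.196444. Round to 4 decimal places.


ln(491) ≈ 6.196444.
2*ln(n) ≈ 12.392888.
sqrt(2*ln(n)) ≈ sqrt(12.392888) ≈ 3.520353.
threshold ≈ 4.45*3.520353 = 15.66557085 ≈ 15.6656.

15.6656


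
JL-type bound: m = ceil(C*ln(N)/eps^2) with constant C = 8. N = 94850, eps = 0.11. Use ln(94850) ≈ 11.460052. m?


ln(94850) ≈ 11.460052.
eps^2 = 0.11^2 = 0.0121.
C*ln(N)/eps^2 ≈ 8*11.460052/0.0121 ≈ 7576.8939.
m = ceil(7576.8939) = 7577.

7577


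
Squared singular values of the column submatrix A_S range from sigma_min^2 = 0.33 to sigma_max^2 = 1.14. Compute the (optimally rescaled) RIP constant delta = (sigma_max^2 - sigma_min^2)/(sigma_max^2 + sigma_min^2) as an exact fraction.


lambda_max - lambda_min = 1.14 - 0.33 = 0.81.
lambda_max + lambda_min = 1.14 + 0.33 = 1.47.
delta = 0.81/1.47 = 81/147 = 27/49.

27/49


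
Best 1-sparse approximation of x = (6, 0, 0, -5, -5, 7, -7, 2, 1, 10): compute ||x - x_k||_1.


Sorted |x_i| descending: [10, 7, 7, 6, 5, 5, 2, 1, 0, 0]
Keep top 1: [10]
Tail entries: [7, 7, 6, 5, 5, 2, 1, 0, 0]
L1 error = sum of tail = 33.

33


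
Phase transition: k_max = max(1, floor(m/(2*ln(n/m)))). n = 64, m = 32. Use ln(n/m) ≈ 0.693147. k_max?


n/m = 64/32 = 2.
ln(n/m) ≈ 0.693147.
2*ln(n/m) ≈ 1.386294.
m/(2*ln(n/m)) ≈ 32/1.386294 ≈ 23.0831.
floor = 23.
k_max = max(1, 23) = 23.

23


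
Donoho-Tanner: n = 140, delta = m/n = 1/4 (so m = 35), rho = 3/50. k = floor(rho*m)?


m = 1/4*140 = 35.
rho = 3/50.
rho*m = 3/50*35 = 2.1.
k = floor(2.1) = 2.

2


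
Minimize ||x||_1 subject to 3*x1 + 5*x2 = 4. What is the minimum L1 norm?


Axis intercepts:
  x1 = 4/3, x2 = 0: L1 = 4/3
  x1 = 0, x2 = 4/5: L1 = 4/5
x* = (0, 4/5)
||x*||_1 = 4/5.

4/5


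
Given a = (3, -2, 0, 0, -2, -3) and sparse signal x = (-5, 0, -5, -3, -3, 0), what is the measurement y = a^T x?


Non-zero terms: ['3*-5', '0*-5', '0*-3', '-2*-3']
Products: [-15, 0, 0, 6]
y = sum = -9.

-9


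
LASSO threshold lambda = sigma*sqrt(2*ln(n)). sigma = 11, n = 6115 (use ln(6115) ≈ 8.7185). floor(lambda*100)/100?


ln(6115) ≈ 8.7185.
2*ln(n) ≈ 17.437.
sqrt(2*ln(n)) ≈ sqrt(17.437) ≈ 4.175763.
lambda ≈ 11*4.175763 = 45.933393.
floor(lambda*100)/100 = 45.93.

45.93


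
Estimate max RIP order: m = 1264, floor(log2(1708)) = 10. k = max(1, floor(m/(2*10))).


floor(log2(1708)) = 10.
2*10 = 20.
m/(2*floor(log2(n))) = 1264/20 ≈ 63.2.
floor = 63.
k = max(1, 63) = 63.

63
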